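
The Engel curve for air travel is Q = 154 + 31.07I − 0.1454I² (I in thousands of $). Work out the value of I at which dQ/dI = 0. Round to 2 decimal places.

106.84

dQ/dI = 31.07 − 0.2908I.
The good is inferior where dQ/dI < 0. Setting dQ/dI = 0 gives I = 31.07 / 0.2908 = 106.84.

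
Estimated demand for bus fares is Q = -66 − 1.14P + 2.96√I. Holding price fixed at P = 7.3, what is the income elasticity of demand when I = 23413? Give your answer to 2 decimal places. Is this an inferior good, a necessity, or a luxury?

0.60 (necessity)

At P = 7.3, I = 23413: Q = 378.597.
Holding P constant, ∂Q/∂I = 2.96/(2√I) = 0.00967238.
η_I = (∂Q/∂I)·(I/Q) = 0.00967238 × (23413/378.597) = 0.60.
Since 0 < η < 1, this is a necessity.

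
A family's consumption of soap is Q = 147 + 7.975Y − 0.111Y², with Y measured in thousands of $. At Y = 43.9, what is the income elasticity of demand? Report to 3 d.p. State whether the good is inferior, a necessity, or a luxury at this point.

-0.275 (inferior good)

At Y = 43.9: Q = 283.1822.
dQ/dY = 7.975 − 0.222Y = -1.77080.
η = (dQ/dY)·(Y/Q) = -1.77080 × (43.9/283.1822) = -0.275.
η < 0 ⇒ inferior good.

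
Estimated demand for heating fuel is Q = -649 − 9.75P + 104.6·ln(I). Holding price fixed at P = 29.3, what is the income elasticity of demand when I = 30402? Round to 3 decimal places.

0.721

At P = 29.3, I = 30402: Q = 145.034.
Holding P constant, ∂Q/∂I = 104.6/I = 0.00344056.
η_I = (∂Q/∂I)·(I/Q) = 0.00344056 × (30402/145.034) = 0.721.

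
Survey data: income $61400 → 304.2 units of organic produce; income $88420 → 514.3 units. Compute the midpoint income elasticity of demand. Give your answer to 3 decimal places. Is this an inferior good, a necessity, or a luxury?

ΔQ = 514.3 − 304.2 = 210.1; midpoint Q̄ = (304.2 + 514.3)/2 = 409.25.
ΔI = 88420 − 61400 = 27020; midpoint Ī = (61400 + 88420)/2 = 74910.
η = (ΔQ/Q̄) ÷ (ΔI/Ī) = (210.1/409.25) ÷ (27020/74910) = 1.423.
η > 1 ⇒ luxury.

1.423 (luxury)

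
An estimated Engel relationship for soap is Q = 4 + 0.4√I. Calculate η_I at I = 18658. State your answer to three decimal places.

At I = 18658: Q = 58.638.
dQ/dI = 0.4/(2√I) = 0.00146419 at this income.
η = (dQ/dI)·(I/Q) = 0.00146419 × (18658/58.638) = 0.466.

0.466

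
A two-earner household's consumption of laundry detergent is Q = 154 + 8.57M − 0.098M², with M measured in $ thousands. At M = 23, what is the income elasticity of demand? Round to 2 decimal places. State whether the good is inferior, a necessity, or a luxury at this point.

0.31 (necessity)

At M = 23: Q = 299.2680.
dQ/dM = 8.57 − 0.196M = 4.06200.
η = (dQ/dM)·(M/Q) = 4.06200 × (23/299.2680) = 0.31.
0 < η < 1 ⇒ necessity.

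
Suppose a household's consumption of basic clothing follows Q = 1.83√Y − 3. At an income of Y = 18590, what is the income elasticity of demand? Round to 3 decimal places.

At Y = 18590: Q = 246.512.
dQ/dY = 1.83/(2√Y) = 0.00671091 at this income.
η = (dQ/dY)·(Y/Q) = 0.00671091 × (18590/246.512) = 0.506.

0.506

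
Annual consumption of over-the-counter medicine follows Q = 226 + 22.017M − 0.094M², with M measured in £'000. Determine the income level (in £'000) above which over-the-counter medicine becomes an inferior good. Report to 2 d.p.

dQ/dM = 22.017 − 0.188M.
The good is inferior where dQ/dM < 0. Setting dQ/dM = 0 gives M = 22.017 / 0.188 = 117.11.

117.11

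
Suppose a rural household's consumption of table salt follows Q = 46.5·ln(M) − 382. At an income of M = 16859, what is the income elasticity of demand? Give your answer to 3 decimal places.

At M = 16859: Q = 70.568.
dQ/dM = 46.5/M = 0.00275817 at this income.
η = (dQ/dM)·(M/Q) = 0.00275817 × (16859/70.568) = 0.659.

0.659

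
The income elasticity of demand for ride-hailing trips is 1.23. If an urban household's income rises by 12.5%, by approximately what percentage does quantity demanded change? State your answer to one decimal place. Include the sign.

%ΔQ ≈ η × %ΔI = 1.23 × 12.5% = 15.4%.

15.4%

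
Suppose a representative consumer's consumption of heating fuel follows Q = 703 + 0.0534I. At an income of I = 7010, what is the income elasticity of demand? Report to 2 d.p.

At I = 7010: Q = 1077.334.
dQ/dI = 0.0534.
η = (dQ/dI)·(I/Q) = 0.0534 × (7010/1077.334) = 0.35.

0.35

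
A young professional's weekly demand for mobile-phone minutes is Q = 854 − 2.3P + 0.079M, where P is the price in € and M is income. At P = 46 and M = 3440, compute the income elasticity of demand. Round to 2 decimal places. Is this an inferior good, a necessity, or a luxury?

0.27 (necessity)

At P = 46, M = 3440: Q = 1019.960.
Holding P constant, ∂Q/∂M = 0.079.
η_M = (∂Q/∂M)·(M/Q) = 0.079 × (3440/1019.960) = 0.27.
Since 0 < η < 1, this is a necessity.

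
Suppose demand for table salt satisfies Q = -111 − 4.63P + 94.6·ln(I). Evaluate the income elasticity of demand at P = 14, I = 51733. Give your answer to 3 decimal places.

At P = 14, I = 51733: Q = 850.954.
Holding P constant, ∂Q/∂I = 94.6/I = 0.00182862.
η_I = (∂Q/∂I)·(I/Q) = 0.00182862 × (51733/850.954) = 0.111.

0.111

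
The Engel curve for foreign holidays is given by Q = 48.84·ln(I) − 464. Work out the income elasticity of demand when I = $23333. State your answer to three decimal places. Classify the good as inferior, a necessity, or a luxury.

1.795 (luxury)

At I = 23333: Q = 27.214.
dQ/dI = 48.84/I = 0.00209317 at this income.
η = (dQ/dI)·(I/Q) = 0.00209317 × (23333/27.214) = 1.795.
Since η > 1, the good is a luxury.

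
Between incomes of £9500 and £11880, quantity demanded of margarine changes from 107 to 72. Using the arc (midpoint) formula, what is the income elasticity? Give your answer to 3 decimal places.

-1.756

ΔQ = 72 − 107 = -35; midpoint Q̄ = (107 + 72)/2 = 89.5.
ΔI = 11880 − 9500 = 2380; midpoint Ī = (9500 + 11880)/2 = 10690.
η = (ΔQ/Q̄) ÷ (ΔI/Ī) = (-35/89.5) ÷ (2380/10690) = -1.756.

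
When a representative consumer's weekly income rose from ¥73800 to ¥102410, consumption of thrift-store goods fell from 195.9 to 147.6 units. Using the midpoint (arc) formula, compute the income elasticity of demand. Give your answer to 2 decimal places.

ΔQ = 147.6 − 195.9 = -48.3; midpoint Q̄ = (195.9 + 147.6)/2 = 171.75.
ΔI = 102410 − 73800 = 28610; midpoint Ī = (73800 + 102410)/2 = 88105.
η = (ΔQ/Q̄) ÷ (ΔI/Ī) = (-48.3/171.75) ÷ (28610/88105) = -0.87.

-0.87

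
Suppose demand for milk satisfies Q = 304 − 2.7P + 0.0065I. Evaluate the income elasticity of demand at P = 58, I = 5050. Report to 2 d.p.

0.18

At P = 58, I = 5050: Q = 180.225.
Holding P constant, ∂Q/∂I = 0.0065.
η_I = (∂Q/∂I)·(I/Q) = 0.0065 × (5050/180.225) = 0.18.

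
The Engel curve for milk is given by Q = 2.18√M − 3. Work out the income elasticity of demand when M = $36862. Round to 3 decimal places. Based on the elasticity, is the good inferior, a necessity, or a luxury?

0.504 (necessity)

At M = 36862: Q = 415.549.
dQ/dM = 2.18/(2√M) = 0.00567724 at this income.
η = (dQ/dM)·(M/Q) = 0.00567724 × (36862/415.549) = 0.504.
Since 0 < η < 1, the good is a necessity.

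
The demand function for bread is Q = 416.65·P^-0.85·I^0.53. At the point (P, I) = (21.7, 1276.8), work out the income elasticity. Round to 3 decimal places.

For a multiplicative demand Q = A·P^α·I^β, the income elasticity is β everywhere.
Here β = 0.53, so η = 0.530.

0.530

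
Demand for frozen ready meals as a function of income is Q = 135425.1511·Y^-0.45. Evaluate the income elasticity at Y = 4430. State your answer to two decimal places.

For Q = A·Y^β the income elasticity is constant and equal to β.
Here β = -0.45, so η = -0.45.

-0.45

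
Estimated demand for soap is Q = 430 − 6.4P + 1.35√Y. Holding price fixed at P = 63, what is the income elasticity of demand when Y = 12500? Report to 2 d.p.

At P = 63, Y = 12500: Q = 177.735.
Holding P constant, ∂Q/∂Y = 1.35/(2√Y) = 0.00603738.
η_Y = (∂Q/∂Y)·(Y/Q) = 0.00603738 × (12500/177.735) = 0.42.

0.42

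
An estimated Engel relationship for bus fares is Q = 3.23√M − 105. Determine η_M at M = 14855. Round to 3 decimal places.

0.682

At M = 14855: Q = 288.676.
dQ/dM = 3.23/(2√M) = 0.0132506 at this income.
η = (dQ/dM)·(M/Q) = 0.0132506 × (14855/288.676) = 0.682.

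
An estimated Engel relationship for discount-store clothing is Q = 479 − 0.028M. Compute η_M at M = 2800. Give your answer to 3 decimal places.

-0.196

At M = 2800: Q = 400.600.
dQ/dM = −0.028.
η = (dQ/dM)·(M/Q) = -0.028 × (2800/400.600) = -0.196.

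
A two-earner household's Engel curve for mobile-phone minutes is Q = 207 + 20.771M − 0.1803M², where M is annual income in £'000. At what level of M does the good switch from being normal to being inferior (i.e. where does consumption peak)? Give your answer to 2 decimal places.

dQ/dM = 20.771 − 0.3606M.
The good is inferior where dQ/dM < 0. Setting dQ/dM = 0 gives M = 20.771 / 0.3606 = 57.60.

57.60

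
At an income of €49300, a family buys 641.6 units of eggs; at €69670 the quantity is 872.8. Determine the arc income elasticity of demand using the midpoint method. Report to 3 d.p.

0.892

ΔQ = 872.8 − 641.6 = 231.2; midpoint Q̄ = (641.6 + 872.8)/2 = 757.2.
ΔI = 69670 − 49300 = 20370; midpoint Ī = (49300 + 69670)/2 = 59485.
η = (ΔQ/Q̄) ÷ (ΔI/Ī) = (231.2/757.2) ÷ (20370/59485) = 0.892.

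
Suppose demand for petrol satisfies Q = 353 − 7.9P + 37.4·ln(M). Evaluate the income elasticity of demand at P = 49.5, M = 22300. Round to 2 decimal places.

0.11

At P = 49.5, M = 22300: Q = 336.412.
Holding P constant, ∂Q/∂M = 37.4/M = 0.00167713.
η_M = (∂Q/∂M)·(M/Q) = 0.00167713 × (22300/336.412) = 0.11.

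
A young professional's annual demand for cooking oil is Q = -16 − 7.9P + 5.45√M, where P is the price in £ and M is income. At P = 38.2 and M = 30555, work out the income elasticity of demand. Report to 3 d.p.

0.750

At P = 38.2, M = 30555: Q = 634.879.
Holding P constant, ∂Q/∂M = 5.45/(2√M) = 0.0155893.
η_M = (∂Q/∂M)·(M/Q) = 0.0155893 × (30555/634.879) = 0.750.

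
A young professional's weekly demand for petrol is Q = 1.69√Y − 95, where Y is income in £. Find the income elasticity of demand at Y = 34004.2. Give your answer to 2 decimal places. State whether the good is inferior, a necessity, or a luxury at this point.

0.72 (necessity)

At Y = 34004.2: Q = 216.640.
dQ/dY = 1.69/(2√Y) = 0.00458237 at this income.
η = (dQ/dY)·(Y/Q) = 0.00458237 × (34004.2/216.640) = 0.72.
Since 0 < η < 1, the good is a necessity.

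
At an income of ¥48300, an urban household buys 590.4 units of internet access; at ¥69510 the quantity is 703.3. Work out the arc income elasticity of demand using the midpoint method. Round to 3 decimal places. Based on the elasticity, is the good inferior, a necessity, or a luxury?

ΔQ = 703.3 − 590.4 = 112.9; midpoint Q̄ = (590.4 + 703.3)/2 = 646.85.
ΔI = 69510 − 48300 = 21210; midpoint Ī = (48300 + 69510)/2 = 58905.
η = (ΔQ/Q̄) ÷ (ΔI/Ī) = (112.9/646.85) ÷ (21210/58905) = 0.485.
0 < η < 1 ⇒ necessity.

0.485 (necessity)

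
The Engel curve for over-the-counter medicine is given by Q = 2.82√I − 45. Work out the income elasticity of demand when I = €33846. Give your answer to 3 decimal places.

0.547

At I = 33846: Q = 473.803.
dQ/dI = 2.82/(2√I) = 0.00766418 at this income.
η = (dQ/dI)·(I/Q) = 0.00766418 × (33846/473.803) = 0.547.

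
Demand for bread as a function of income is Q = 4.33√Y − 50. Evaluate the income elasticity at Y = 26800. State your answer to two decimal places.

At Y = 26800: Q = 658.852.
dQ/dY = 4.33/(2√Y) = 0.0132248 at this income.
η = (dQ/dY)·(Y/Q) = 0.0132248 × (26800/658.852) = 0.54.

0.54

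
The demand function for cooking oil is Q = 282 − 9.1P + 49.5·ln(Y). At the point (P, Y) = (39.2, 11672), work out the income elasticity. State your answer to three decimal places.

0.127

At P = 39.2, Y = 11672: Q = 388.845.
Holding P constant, ∂Q/∂Y = 49.5/Y = 0.00424092.
η_Y = (∂Q/∂Y)·(Y/Q) = 0.00424092 × (11672/388.845) = 0.127.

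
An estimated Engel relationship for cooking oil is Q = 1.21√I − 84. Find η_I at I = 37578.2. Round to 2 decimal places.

At I = 37578.2: Q = 150.560.
dQ/dI = 1.21/(2√I) = 0.00312095 at this income.
η = (dQ/dI)·(I/Q) = 0.00312095 × (37578.2/150.560) = 0.78.

0.78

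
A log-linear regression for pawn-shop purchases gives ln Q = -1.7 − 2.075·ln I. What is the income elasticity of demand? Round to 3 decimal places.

-2.075

In a log-linear demand, the coefficient on ln I is the income elasticity.
So η = -2.075.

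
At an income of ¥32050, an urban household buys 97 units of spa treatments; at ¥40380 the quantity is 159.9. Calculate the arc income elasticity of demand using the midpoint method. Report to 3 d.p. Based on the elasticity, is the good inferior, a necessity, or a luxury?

ΔQ = 159.9 − 97 = 62.9; midpoint Q̄ = (97 + 159.9)/2 = 128.45.
ΔI = 40380 − 32050 = 8330; midpoint Ī = (32050 + 40380)/2 = 36215.
η = (ΔQ/Q̄) ÷ (ΔI/Ī) = (62.9/128.45) ÷ (8330/36215) = 2.129.
η > 1 ⇒ luxury.

2.129 (luxury)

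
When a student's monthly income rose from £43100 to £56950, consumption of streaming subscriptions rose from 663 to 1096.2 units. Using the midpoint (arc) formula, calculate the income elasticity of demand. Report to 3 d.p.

ΔQ = 1096.2 − 663 = 433.2; midpoint Q̄ = (663 + 1096.2)/2 = 879.6.
ΔI = 56950 − 43100 = 13850; midpoint Ī = (43100 + 56950)/2 = 50025.
η = (ΔQ/Q̄) ÷ (ΔI/Ī) = (433.2/879.6) ÷ (13850/50025) = 1.779.

1.779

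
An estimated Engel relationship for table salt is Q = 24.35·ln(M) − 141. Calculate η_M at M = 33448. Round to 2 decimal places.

0.22

At M = 33448: Q = 112.672.
dQ/dM = 24.35/M = 0.000727996 at this income.
η = (dQ/dM)·(M/Q) = 0.000727996 × (33448/112.672) = 0.22.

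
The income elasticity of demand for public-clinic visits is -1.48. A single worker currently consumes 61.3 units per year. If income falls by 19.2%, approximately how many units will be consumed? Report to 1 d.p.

%ΔQ ≈ η × %ΔI = -1.48 × (-19.2%) = 28.416%.
New Q ≈ 61.3 × (1 + 0.28416) = 78.7.

78.7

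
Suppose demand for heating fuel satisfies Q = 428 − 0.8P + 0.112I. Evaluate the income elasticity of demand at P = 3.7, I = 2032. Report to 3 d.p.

0.349

At P = 3.7, I = 2032: Q = 652.624.
Holding P constant, ∂Q/∂I = 0.112.
η_I = (∂Q/∂I)·(I/Q) = 0.112 × (2032/652.624) = 0.349.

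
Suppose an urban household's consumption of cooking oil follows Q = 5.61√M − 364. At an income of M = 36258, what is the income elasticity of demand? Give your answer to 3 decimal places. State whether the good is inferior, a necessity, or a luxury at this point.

0.758 (necessity)

At M = 36258: Q = 704.230.
dQ/dM = 5.61/(2√M) = 0.014731 at this income.
η = (dQ/dM)·(M/Q) = 0.014731 × (36258/704.230) = 0.758.
Since 0 < η < 1, the good is a necessity.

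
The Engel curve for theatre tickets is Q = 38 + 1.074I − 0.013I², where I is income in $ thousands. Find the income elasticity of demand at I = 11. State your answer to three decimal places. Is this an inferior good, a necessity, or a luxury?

At I = 11: Q = 48.2410.
dQ/dI = 1.074 − 0.026I = 0.78800.
η = (dQ/dI)·(I/Q) = 0.78800 × (11/48.2410) = 0.180.
0 < η < 1 ⇒ necessity.

0.180 (necessity)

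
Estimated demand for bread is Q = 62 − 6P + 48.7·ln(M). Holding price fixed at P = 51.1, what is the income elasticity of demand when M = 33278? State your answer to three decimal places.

0.186

At P = 51.1, M = 33278: Q = 262.496.
Holding P constant, ∂Q/∂M = 48.7/M = 0.00146343.
η_M = (∂Q/∂M)·(M/Q) = 0.00146343 × (33278/262.496) = 0.186.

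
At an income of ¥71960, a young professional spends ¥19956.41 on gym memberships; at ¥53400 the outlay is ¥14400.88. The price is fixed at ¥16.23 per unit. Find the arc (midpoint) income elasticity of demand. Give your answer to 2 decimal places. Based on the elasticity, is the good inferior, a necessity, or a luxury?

1.09 (luxury)

With a constant price, Q₁ = 19956.41/16.23 = 1229.600 and Q₂ = 14400.88/16.23 = 887.300 (equivalently, work directly with expenditure since P cancels).
Midpoint %ΔQ = (14400.88 − 19956.41)/17178.65 = -0.32340; midpoint %ΔI = (53400 − 71960)/62680 = -0.29611.
η = -0.32340 / -0.29611 = 1.09.
η > 1 ⇒ luxury.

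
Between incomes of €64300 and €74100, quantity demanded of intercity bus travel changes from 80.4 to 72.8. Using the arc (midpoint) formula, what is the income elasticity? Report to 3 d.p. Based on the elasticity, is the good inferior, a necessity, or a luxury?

-0.701 (inferior good)

ΔQ = 72.8 − 80.4 = -7.6; midpoint Q̄ = (80.4 + 72.8)/2 = 76.6.
ΔI = 74100 − 64300 = 9800; midpoint Ī = (64300 + 74100)/2 = 69200.
η = (ΔQ/Q̄) ÷ (ΔI/Ī) = (-7.6/76.6) ÷ (9800/69200) = -0.701.
η < 0 ⇒ inferior good.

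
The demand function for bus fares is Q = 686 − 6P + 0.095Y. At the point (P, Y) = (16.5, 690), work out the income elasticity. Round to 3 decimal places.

At P = 16.5, Y = 690: Q = 652.550.
Holding P constant, ∂Q/∂Y = 0.095.
η_Y = (∂Q/∂Y)·(Y/Q) = 0.095 × (690/652.550) = 0.100.

0.100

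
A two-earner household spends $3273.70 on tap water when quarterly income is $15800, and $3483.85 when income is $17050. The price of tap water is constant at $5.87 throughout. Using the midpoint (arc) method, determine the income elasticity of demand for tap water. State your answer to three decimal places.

With a constant price, Q₁ = 3273.70/5.87 = 557.700 and Q₂ = 3483.85/5.87 = 593.501 (equivalently, work directly with expenditure since P cancels).
Midpoint %ΔQ = (3483.85 − 3273.70)/3378.77 = 0.06220; midpoint %ΔI = (17050 − 15800)/16425 = 0.07610.
η = 0.06220 / 0.07610 = 0.817.

0.817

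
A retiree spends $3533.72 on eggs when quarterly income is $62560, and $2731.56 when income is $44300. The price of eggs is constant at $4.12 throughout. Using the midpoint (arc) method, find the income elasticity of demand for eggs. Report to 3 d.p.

0.749

With a constant price, Q₁ = 3533.72/4.12 = 857.699 and Q₂ = 2731.56/4.12 = 663.000 (equivalently, work directly with expenditure since P cancels).
Midpoint %ΔQ = (2731.56 − 3533.72)/3132.64 = -0.25607; midpoint %ΔI = (44300 − 62560)/53430 = -0.34176.
η = -0.25607 / -0.34176 = 0.749.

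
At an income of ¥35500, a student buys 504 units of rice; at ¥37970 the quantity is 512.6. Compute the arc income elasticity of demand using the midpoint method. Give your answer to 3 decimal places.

ΔQ = 512.6 − 504 = 8.6; midpoint Q̄ = (504 + 512.6)/2 = 508.3.
ΔI = 37970 − 35500 = 2470; midpoint Ī = (35500 + 37970)/2 = 36735.
η = (ΔQ/Q̄) ÷ (ΔI/Ī) = (8.6/508.3) ÷ (2470/36735) = 0.252.

0.252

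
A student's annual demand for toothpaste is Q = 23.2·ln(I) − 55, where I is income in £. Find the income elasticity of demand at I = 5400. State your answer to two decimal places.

0.16

At I = 5400: Q = 144.384.
dQ/dI = 23.2/I = 0.0042963 at this income.
η = (dQ/dI)·(I/Q) = 0.0042963 × (5400/144.384) = 0.16.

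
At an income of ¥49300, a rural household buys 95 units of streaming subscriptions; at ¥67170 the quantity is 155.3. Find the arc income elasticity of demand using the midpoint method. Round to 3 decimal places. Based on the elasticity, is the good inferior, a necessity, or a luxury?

ΔQ = 155.3 − 95 = 60.3; midpoint Q̄ = (95 + 155.3)/2 = 125.15.
ΔI = 67170 − 49300 = 17870; midpoint Ī = (49300 + 67170)/2 = 58235.
η = (ΔQ/Q̄) ÷ (ΔI/Ī) = (60.3/125.15) ÷ (17870/58235) = 1.570.
η > 1 ⇒ luxury.

1.570 (luxury)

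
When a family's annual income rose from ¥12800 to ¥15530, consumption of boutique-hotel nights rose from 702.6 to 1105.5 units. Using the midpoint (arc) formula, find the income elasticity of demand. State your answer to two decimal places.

2.31

ΔQ = 1105.5 − 702.6 = 402.9; midpoint Q̄ = (702.6 + 1105.5)/2 = 904.05.
ΔI = 15530 − 12800 = 2730; midpoint Ī = (12800 + 15530)/2 = 14165.
η = (ΔQ/Q̄) ÷ (ΔI/Ī) = (402.9/904.05) ÷ (2730/14165) = 2.31.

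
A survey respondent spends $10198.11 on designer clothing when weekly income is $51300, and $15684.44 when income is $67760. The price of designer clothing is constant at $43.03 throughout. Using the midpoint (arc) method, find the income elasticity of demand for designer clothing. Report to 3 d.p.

With a constant price, Q₁ = 10198.11/43.03 = 237.000 and Q₂ = 15684.44/43.03 = 364.500 (equivalently, work directly with expenditure since P cancels).
Midpoint %ΔQ = (15684.44 − 10198.11)/12941.28 = 0.42394; midpoint %ΔI = (67760 − 51300)/59530 = 0.27650.
η = 0.42394 / 0.27650 = 1.533.

1.533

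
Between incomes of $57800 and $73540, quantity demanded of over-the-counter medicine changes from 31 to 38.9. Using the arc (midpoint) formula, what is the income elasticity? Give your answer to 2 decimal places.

0.94

ΔQ = 38.9 − 31 = 7.9; midpoint Q̄ = (31 + 38.9)/2 = 34.95.
ΔI = 73540 − 57800 = 15740; midpoint Ī = (57800 + 73540)/2 = 65670.
η = (ΔQ/Q̄) ÷ (ΔI/Ī) = (7.9/34.95) ÷ (15740/65670) = 0.94.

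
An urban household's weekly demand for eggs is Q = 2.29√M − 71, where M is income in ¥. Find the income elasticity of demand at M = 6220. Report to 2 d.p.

At M = 6220: Q = 109.605.
dQ/dM = 2.29/(2√M) = 0.0145181 at this income.
η = (dQ/dM)·(M/Q) = 0.0145181 × (6220/109.605) = 0.82.

0.82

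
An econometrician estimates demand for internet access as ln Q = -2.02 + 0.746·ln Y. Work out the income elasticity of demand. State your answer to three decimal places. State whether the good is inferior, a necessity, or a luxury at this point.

In a log-linear demand, the coefficient on ln Y is the income elasticity.
So η = 0.746.
0 < η < 1 ⇒ necessity.

0.746 (necessity)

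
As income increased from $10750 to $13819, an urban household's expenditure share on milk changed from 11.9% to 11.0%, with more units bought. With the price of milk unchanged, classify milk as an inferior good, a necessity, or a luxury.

Quantity rises but the budget share falls as income rises, so 0 < η < 1.

necessity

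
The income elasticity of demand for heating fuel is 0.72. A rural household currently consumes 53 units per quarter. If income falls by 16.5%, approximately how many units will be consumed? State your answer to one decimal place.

%ΔQ ≈ η × %ΔI = 0.72 × (-16.5%) = -11.88%.
New Q ≈ 53 × (1 − 0.1188) = 46.7.

46.7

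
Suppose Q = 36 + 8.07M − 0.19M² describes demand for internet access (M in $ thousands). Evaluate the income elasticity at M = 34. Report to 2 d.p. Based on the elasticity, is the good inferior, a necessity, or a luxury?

-1.82 (inferior good)

At M = 34: Q = 90.7400.
dQ/dM = 8.07 − 0.38M = -4.85000.
η = (dQ/dM)·(M/Q) = -4.85000 × (34/90.7400) = -1.82.
η < 0 ⇒ inferior good.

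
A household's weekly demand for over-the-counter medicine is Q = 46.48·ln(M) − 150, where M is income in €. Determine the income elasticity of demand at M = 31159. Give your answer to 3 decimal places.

0.140

At M = 31159: Q = 330.922.
dQ/dM = 46.48/M = 0.0014917 at this income.
η = (dQ/dM)·(M/Q) = 0.0014917 × (31159/330.922) = 0.140.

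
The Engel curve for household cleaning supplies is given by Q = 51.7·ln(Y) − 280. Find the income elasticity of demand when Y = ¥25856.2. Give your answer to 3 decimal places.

At Y = 25856.2: Q = 245.288.
dQ/dY = 51.7/Y = 0.00199952 at this income.
η = (dQ/dY)·(Y/Q) = 0.00199952 × (25856.2/245.288) = 0.211.

0.211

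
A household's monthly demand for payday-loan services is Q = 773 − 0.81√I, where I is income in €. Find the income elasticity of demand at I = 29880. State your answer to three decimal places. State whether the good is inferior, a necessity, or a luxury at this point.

At I = 29880: Q = 632.985.
dQ/dI = -0.81/(2√I) = -0.00234296 at this income.
η = (dQ/dI)·(I/Q) = -0.00234296 × (29880/632.985) = -0.111.
Since η < 0, the good is an inferior good.

-0.111 (inferior good)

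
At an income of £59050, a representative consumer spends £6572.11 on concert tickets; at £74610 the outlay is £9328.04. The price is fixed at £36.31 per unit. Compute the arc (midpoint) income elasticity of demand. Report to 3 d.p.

With a constant price, Q₁ = 6572.11/36.31 = 181.000 and Q₂ = 9328.04/36.31 = 256.900 (equivalently, work directly with expenditure since P cancels).
Midpoint %ΔQ = (9328.04 − 6572.11)/7950.08 = 0.34665; midpoint %ΔI = (74610 − 59050)/66830 = 0.23283.
η = 0.34665 / 0.23283 = 1.489.

1.489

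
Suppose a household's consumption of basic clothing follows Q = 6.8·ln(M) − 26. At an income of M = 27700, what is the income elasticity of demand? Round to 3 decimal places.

At M = 27700: Q = 43.558.
dQ/dM = 6.8/M = 0.000245487 at this income.
η = (dQ/dM)·(M/Q) = 0.000245487 × (27700/43.558) = 0.156.

0.156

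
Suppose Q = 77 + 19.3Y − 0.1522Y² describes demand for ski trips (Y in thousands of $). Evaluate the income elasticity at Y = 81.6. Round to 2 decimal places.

At Y = 81.6: Q = 638.4472.
dQ/dY = 19.3 − 0.3044Y = -5.53904.
η = (dQ/dY)·(Y/Q) = -5.53904 × (81.6/638.4472) = -0.71.

-0.71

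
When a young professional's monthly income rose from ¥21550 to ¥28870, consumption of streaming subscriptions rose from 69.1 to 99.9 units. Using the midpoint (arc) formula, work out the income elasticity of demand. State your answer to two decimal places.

ΔQ = 99.9 − 69.1 = 30.8; midpoint Q̄ = (69.1 + 99.9)/2 = 84.5.
ΔI = 28870 − 21550 = 7320; midpoint Ī = (21550 + 28870)/2 = 25210.
η = (ΔQ/Q̄) ÷ (ΔI/Ī) = (30.8/84.5) ÷ (7320/25210) = 1.26.

1.26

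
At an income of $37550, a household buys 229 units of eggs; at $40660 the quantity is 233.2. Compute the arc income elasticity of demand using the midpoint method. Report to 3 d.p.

ΔQ = 233.2 − 229 = 4.2; midpoint Q̄ = (229 + 233.2)/2 = 231.1.
ΔI = 40660 − 37550 = 3110; midpoint Ī = (37550 + 40660)/2 = 39105.
η = (ΔQ/Q̄) ÷ (ΔI/Ī) = (4.2/231.1) ÷ (3110/39105) = 0.229.

0.229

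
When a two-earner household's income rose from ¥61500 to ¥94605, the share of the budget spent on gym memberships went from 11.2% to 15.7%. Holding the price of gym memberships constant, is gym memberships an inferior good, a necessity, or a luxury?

The budget share rises as income rises, so η > 1.

luxury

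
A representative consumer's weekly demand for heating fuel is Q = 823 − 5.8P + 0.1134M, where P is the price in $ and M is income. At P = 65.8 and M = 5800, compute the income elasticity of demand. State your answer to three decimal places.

0.598

At P = 65.8, M = 5800: Q = 1099.080.
Holding P constant, ∂Q/∂M = 0.1134.
η_M = (∂Q/∂M)·(M/Q) = 0.1134 × (5800/1099.080) = 0.598.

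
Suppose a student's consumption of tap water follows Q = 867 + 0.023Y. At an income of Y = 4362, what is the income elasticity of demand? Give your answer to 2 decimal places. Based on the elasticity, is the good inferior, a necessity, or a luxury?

0.10 (necessity)

At Y = 4362: Q = 967.326.
dQ/dY = 0.023.
η = (dQ/dY)·(Y/Q) = 0.023 × (4362/967.326) = 0.10.
Since 0 < η < 1, the good is a necessity.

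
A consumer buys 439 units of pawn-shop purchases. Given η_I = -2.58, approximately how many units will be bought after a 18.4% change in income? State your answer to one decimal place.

%ΔQ ≈ η × %ΔI = -2.58 × 18.4% = -47.472%.
New Q ≈ 439 × (1 − 0.47472) = 230.6.

230.6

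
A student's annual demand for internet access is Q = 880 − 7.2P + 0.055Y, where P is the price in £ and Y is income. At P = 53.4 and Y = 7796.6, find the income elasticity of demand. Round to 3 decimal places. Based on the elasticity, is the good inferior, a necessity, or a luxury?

0.464 (necessity)

At P = 53.4, Y = 7796.6: Q = 924.333.
Holding P constant, ∂Q/∂Y = 0.055.
η_Y = (∂Q/∂Y)·(Y/Q) = 0.055 × (7796.6/924.333) = 0.464.
Since 0 < η < 1, this is a necessity.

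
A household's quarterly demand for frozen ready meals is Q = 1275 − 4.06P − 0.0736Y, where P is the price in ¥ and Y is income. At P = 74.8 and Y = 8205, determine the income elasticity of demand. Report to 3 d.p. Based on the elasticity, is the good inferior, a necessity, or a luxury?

-1.644 (inferior good)

At P = 74.8, Y = 8205: Q = 367.424.
Holding P constant, ∂Q/∂Y = −0.0736.
η_Y = (∂Q/∂Y)·(Y/Q) = -0.0736 × (8205/367.424) = -1.644.
Since η < 0, this is an inferior good.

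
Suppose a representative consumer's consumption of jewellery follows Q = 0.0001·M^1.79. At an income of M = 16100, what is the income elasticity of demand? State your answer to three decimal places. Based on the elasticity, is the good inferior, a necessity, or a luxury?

For Q = A·M^β the income elasticity is constant and equal to β.
Here β = 1.79, so η = 1.790.
Since η > 1, the good is a luxury.

1.790 (luxury)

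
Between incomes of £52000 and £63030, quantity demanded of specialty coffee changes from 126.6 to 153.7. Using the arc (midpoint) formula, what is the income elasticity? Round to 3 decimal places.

1.008

ΔQ = 153.7 − 126.6 = 27.1; midpoint Q̄ = (126.6 + 153.7)/2 = 140.15.
ΔI = 63030 − 52000 = 11030; midpoint Ī = (52000 + 63030)/2 = 57515.
η = (ΔQ/Q̄) ÷ (ΔI/Ī) = (27.1/140.15) ÷ (11030/57515) = 1.008.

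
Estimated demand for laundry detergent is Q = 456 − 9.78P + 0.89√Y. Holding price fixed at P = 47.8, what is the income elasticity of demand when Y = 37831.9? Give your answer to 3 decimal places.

At P = 47.8, Y = 37831.9: Q = 161.625.
Holding P constant, ∂Q/∂Y = 0.89/(2√Y) = 0.00228787.
η_Y = (∂Q/∂Y)·(Y/Q) = 0.00228787 × (37831.9/161.625) = 0.536.

0.536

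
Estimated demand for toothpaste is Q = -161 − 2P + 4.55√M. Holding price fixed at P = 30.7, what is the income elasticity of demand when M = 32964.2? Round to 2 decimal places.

0.68

At P = 30.7, M = 32964.2: Q = 603.700.
Holding P constant, ∂Q/∂M = 4.55/(2√M) = 0.0125303.
η_M = (∂Q/∂M)·(M/Q) = 0.0125303 × (32964.2/603.700) = 0.68.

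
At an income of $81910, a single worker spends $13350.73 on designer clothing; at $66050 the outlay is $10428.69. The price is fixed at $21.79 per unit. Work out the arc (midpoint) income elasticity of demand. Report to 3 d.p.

1.146

With a constant price, Q₁ = 13350.73/21.79 = 612.700 and Q₂ = 10428.69/21.79 = 478.600 (equivalently, work directly with expenditure since P cancels).
Midpoint %ΔQ = (10428.69 − 13350.73)/11889.71 = -0.24576; midpoint %ΔI = (66050 − 81910)/73980 = -0.21438.
η = -0.24576 / -0.21438 = 1.146.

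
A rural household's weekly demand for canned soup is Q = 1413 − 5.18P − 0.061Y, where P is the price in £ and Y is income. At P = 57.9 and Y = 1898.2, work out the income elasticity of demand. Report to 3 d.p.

-0.116

At P = 57.9, Y = 1898.2: Q = 997.288.
Holding P constant, ∂Q/∂Y = −0.061.
η_Y = (∂Q/∂Y)·(Y/Q) = -0.061 × (1898.2/997.288) = -0.116.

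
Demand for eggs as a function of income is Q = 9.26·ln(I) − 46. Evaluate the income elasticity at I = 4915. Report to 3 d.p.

At I = 4915: Q = 32.710.
dQ/dI = 9.26/I = 0.00188403 at this income.
η = (dQ/dI)·(I/Q) = 0.00188403 × (4915/32.710) = 0.283.

0.283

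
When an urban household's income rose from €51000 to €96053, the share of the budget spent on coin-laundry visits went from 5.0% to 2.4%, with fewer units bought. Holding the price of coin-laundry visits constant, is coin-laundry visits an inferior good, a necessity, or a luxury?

inferior good

Quantity demanded falls as income rises, so η < 0.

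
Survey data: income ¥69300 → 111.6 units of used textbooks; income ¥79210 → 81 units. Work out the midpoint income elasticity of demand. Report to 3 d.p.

ΔQ = 81 − 111.6 = -30.6; midpoint Q̄ = (111.6 + 81)/2 = 96.3.
ΔI = 79210 − 69300 = 9910; midpoint Ī = (69300 + 79210)/2 = 74255.
η = (ΔQ/Q̄) ÷ (ΔI/Ī) = (-30.6/96.3) ÷ (9910/74255) = -2.381.

-2.381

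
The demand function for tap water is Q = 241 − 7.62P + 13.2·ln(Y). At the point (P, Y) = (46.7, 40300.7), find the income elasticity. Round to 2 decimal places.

At P = 46.7, Y = 40300.7: Q = 25.120.
Holding P constant, ∂Q/∂Y = 13.2/Y = 0.000327538.
η_Y = (∂Q/∂Y)·(Y/Q) = 0.000327538 × (40300.7/25.120) = 0.53.

0.53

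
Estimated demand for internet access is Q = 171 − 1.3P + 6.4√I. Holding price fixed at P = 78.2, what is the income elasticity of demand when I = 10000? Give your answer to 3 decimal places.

0.451

At P = 78.2, I = 10000: Q = 709.340.
Holding P constant, ∂Q/∂I = 6.4/(2√I) = 0.032.
η_I = (∂Q/∂I)·(I/Q) = 0.032 × (10000/709.340) = 0.451.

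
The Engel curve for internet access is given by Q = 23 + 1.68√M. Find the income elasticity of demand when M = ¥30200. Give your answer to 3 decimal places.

At M = 30200: Q = 314.953.
dQ/dM = 1.68/(2√M) = 0.00483366 at this income.
η = (dQ/dM)·(M/Q) = 0.00483366 × (30200/314.953) = 0.463.

0.463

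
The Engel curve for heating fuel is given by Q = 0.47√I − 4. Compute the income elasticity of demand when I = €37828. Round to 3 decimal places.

At I = 37828: Q = 87.412.
dQ/dI = 0.47/(2√I) = 0.00120826 at this income.
η = (dQ/dI)·(I/Q) = 0.00120826 × (37828/87.412) = 0.523.

0.523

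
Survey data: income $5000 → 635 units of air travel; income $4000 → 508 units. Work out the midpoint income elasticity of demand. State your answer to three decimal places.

ΔQ = 508 − 635 = -127; midpoint Q̄ = (635 + 508)/2 = 571.5.
ΔI = 4000 − 5000 = -1000; midpoint Ī = (5000 + 4000)/2 = 4500.
η = (ΔQ/Q̄) ÷ (ΔI/Ī) = (-127/571.5) ÷ (-1000/4500) = 1.000.

1.000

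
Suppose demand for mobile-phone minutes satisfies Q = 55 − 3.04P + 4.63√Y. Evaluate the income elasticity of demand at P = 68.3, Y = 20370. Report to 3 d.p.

At P = 68.3, Y = 20370: Q = 508.178.
Holding P constant, ∂Q/∂Y = 4.63/(2√Y) = 0.0162202.
η_Y = (∂Q/∂Y)·(Y/Q) = 0.0162202 × (20370/508.178) = 0.650.

0.650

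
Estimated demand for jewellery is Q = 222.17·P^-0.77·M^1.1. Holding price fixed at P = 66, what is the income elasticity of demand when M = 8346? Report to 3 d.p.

1.100

For a multiplicative demand Q = A·P^α·M^β, the income elasticity is β everywhere.
Here β = 1.1, so η = 1.100.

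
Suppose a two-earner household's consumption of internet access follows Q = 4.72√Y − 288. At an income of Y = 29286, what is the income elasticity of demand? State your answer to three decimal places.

At Y = 29286: Q = 519.741.
dQ/dY = 4.72/(2√Y) = 0.0137906 at this income.
η = (dQ/dY)·(Y/Q) = 0.0137906 × (29286/519.741) = 0.777.

0.777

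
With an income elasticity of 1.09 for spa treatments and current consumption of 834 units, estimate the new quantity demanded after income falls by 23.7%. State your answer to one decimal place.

%ΔQ ≈ η × %ΔI = 1.09 × (-23.7%) = -25.833%.
New Q ≈ 834 × (1 − 0.25833) = 618.6.

618.6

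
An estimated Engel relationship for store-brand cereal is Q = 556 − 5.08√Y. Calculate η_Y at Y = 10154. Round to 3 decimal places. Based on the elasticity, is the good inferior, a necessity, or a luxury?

At Y = 10154: Q = 44.103.
dQ/dY = -5.08/(2√Y) = -0.0252067 at this income.
η = (dQ/dY)·(Y/Q) = -0.0252067 × (10154/44.103) = -5.803.
Since η < 0, the good is an inferior good.

-5.803 (inferior good)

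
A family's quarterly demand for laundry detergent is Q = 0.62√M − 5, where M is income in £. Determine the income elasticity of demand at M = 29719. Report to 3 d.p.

0.525

At M = 29719: Q = 101.883.
dQ/dM = 0.62/(2√M) = 0.00179823 at this income.
η = (dQ/dM)·(M/Q) = 0.00179823 × (29719/101.883) = 0.525.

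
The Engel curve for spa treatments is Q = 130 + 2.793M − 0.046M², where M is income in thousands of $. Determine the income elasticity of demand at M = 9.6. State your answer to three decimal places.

At M = 9.6: Q = 152.5734.
dQ/dM = 2.793 − 0.092M = 1.90980.
η = (dQ/dM)·(M/Q) = 1.90980 × (9.6/152.5734) = 0.120.

0.120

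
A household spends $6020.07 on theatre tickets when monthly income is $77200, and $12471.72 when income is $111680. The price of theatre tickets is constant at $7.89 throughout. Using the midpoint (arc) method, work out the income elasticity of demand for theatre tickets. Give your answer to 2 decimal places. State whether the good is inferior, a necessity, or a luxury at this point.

1.91 (luxury)

With a constant price, Q₁ = 6020.07/7.89 = 763.000 and Q₂ = 12471.72/7.89 = 1580.700 (equivalently, work directly with expenditure since P cancels).
Midpoint %ΔQ = (12471.72 − 6020.07)/9245.90 = 0.69779; midpoint %ΔI = (111680 − 77200)/94440 = 0.36510.
η = 0.69779 / 0.36510 = 1.91.
η > 1 ⇒ luxury.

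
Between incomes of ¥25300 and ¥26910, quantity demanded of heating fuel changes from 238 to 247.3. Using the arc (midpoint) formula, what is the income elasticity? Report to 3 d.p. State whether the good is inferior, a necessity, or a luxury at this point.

0.621 (necessity)

ΔQ = 247.3 − 238 = 9.3; midpoint Q̄ = (238 + 247.3)/2 = 242.65.
ΔI = 26910 − 25300 = 1610; midpoint Ī = (25300 + 26910)/2 = 26105.
η = (ΔQ/Q̄) ÷ (ΔI/Ī) = (9.3/242.65) ÷ (1610/26105) = 0.621.
0 < η < 1 ⇒ necessity.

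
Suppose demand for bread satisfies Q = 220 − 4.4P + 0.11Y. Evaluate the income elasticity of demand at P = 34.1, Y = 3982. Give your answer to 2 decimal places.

0.86

At P = 34.1, Y = 3982: Q = 507.980.
Holding P constant, ∂Q/∂Y = 0.11.
η_Y = (∂Q/∂Y)·(Y/Q) = 0.11 × (3982/507.980) = 0.86.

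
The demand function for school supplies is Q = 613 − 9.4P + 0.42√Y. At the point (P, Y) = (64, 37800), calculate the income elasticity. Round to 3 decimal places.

At P = 64, Y = 37800: Q = 93.057.
Holding P constant, ∂Q/∂Y = 0.42/(2√Y) = 0.00108012.
η_Y = (∂Q/∂Y)·(Y/Q) = 0.00108012 × (37800/93.057) = 0.439.

0.439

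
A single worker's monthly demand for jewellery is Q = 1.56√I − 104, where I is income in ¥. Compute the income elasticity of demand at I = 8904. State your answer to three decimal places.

1.704

At I = 8904: Q = 43.203.
dQ/dI = 1.56/(2√I) = 0.00826613 at this income.
η = (dQ/dI)·(I/Q) = 0.00826613 × (8904/43.203) = 1.704.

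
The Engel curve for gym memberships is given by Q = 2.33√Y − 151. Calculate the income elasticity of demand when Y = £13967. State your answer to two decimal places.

1.11

At Y = 13967: Q = 124.364.
dQ/dY = 2.33/(2√Y) = 0.00985767 at this income.
η = (dQ/dY)·(Y/Q) = 0.00985767 × (13967/124.364) = 1.11.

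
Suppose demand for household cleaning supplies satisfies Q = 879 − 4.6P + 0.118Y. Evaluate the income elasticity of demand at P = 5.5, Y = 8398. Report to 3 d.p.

0.537

At P = 5.5, Y = 8398: Q = 1844.664.
Holding P constant, ∂Q/∂Y = 0.118.
η_Y = (∂Q/∂Y)·(Y/Q) = 0.118 × (8398/1844.664) = 0.537.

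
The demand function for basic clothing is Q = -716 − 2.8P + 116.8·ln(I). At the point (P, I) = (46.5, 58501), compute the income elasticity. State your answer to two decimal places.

0.27

At P = 46.5, I = 58501: Q = 435.890.
Holding P constant, ∂Q/∂I = 116.8/I = 0.00199655.
η_I = (∂Q/∂I)·(I/Q) = 0.00199655 × (58501/435.890) = 0.27.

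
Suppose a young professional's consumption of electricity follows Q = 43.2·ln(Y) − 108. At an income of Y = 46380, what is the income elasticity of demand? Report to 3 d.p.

At Y = 46380: Q = 356.168.
dQ/dY = 43.2/Y = 0.000931436 at this income.
η = (dQ/dY)·(Y/Q) = 0.000931436 × (46380/356.168) = 0.121.

0.121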